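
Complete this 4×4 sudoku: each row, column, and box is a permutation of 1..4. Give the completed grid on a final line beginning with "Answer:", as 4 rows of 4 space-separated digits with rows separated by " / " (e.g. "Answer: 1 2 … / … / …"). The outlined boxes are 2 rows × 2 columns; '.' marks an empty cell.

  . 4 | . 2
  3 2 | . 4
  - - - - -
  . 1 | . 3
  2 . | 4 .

Step 1. [r1c1∈{1}] r1c1's peers cover all but 1 ⇒ r1c1=1.
Step 2. [r1c3∈{3}] r1c3 has the single candidate 3. So r1c3=3.
Step 3. [r4c4∈{1}] r4c4 has the single candidate 1, so r4c4=1.
Step 4. [r3c3∈{2}] r3c3's peers cover all but 2. So r3c3=2.
Step 5. [r4c2∈{3}] r4c2 has the single candidate 3. So r4c2=3.
Step 6. [r2c3∈{1}] r2c3's peers cover all but 1, so r2c3=1.
Step 7. [r3c1∈{4}] nothing but 4 survives at r3c1 ⇒ r3c1=4.

Answer: 1 4 3 2 / 3 2 1 4 / 4 1 2 3 / 2 3 4 1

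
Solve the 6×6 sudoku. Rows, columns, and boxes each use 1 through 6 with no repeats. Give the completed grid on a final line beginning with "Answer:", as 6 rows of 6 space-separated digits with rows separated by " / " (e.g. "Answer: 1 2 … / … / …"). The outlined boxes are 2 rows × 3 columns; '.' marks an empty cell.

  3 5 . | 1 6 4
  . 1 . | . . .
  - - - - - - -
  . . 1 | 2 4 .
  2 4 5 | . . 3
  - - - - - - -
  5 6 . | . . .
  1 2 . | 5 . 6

Step 1. [r6c5∈{3}] r6c5 has the single candidate 3, so r6c5=3.
Step 2. [r2c3∈{2,4,6}] 6 has one home in col 3: r2c3, so r2c3=6.
Step 3. [r5c6∈{1,2}] r5c6 is the only open cell in col 6 admitting 1 ⇒ r5c6=1.
Step 4. [r2c5∈{2,5}] col 5 places 5 nowhere but r2c5. So r2c5=5.
Step 5. [r5c3∈{3,4}] r5c3 is the only open cell in row 5 admitting 3, so r5c3=3.
Step 6. [r6c3∈{4}] r6c3 is down to just 4 ⇒ r6c3=4.
Step 7. [r3c1∈{6}] r3c1 has the single candidate 6 ⇒ r3c1=6.
Step 8. [r3c2∈{3}] nothing but 3 survives at r3c2. So r3c2=3.
Step 9. [r2c1∈{4}] nothing but 4 survives at r2c1. So r2c1=4.
Step 10. [r1c3∈{2}] nothing but 2 survives at r1c3, so r1c3=2.
Step 11. [r5c4∈{4}] r5c4's peers cover all but 4 ⇒ r5c4=4.
Step 12. [r3c6∈{5}] r3c6 is down to just 5 ⇒ r3c6=5.
Step 13. [r2c6∈{2}] r2c6 has the single candidate 2. So r2c6=2.
Step 14. [r2c4∈{3}] r2c4 has the single candidate 3, so r2c4=3.
Step 15. [r4c5∈{1}] only 1 remains possible at r4c5 ⇒ r4c5=1.
Step 16. [r4c4∈{6}] r4c4's peers cover all but 6, so r4c4=6.
Step 17. [r5c5∈{2}] r5c5's peers cover all but 2. So r5c5=2.

Answer: 3 5 2 1 6 4 / 4 1 6 3 5 2 / 6 3 1 2 4 5 / 2 4 5 6 1 3 / 5 6 3 4 2 1 / 1 2 4 5 3 6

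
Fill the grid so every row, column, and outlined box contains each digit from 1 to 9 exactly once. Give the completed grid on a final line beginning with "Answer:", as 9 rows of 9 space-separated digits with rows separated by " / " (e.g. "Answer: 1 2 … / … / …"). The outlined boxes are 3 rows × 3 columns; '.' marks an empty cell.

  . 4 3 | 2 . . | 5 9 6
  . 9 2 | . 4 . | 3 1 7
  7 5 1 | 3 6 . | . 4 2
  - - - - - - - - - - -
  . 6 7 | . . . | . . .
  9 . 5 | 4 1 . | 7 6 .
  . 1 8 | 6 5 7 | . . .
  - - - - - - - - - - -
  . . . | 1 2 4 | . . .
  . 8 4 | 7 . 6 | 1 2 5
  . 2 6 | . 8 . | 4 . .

Step 1. [r6c8∈{3}] r6c8's peers cover all but 3 ⇒ r6c8=3.
Step 2. [r5c9∈{8}] r5c9's peers cover all but 8. So r5c9=8.
Step 3. [r8c1∈{3}] r8c1 is down to just 3. So r8c1=3.
Step 4. [r9c6∈{3,5,9}] box 8 places 3 nowhere but r9c6 ⇒ r9c6=3.
Step 5. [r9c9∈{9}] r9c9 is down to just 9, so r9c9=9.
Step 6. [r4c4∈{8,9}] r4c4 is the only open cell in col 4 admitting 9 ⇒ r4c4=9.
Step 7. [r2c4∈{5,8}] col 4 places 8 nowhere but r2c4, so r2c4=8.
Step 8. [r4c7∈{2}] nothing but 2 survives at r4c7, so r4c7=2.
Step 9. [r4c1∈{4}] nothing but 4 survives at r4c1, so r4c1=4.
Step 10. [r7c8∈{7,8}] in col 8, 8 fits only at r7c8 ⇒ r7c8=8.
Step 11. [r9c4∈{5}] only 5 remains possible at r9c4. So r9c4=5.
Step 12. [r5c6∈{2}] only 2 remains possible at r5c6 ⇒ r5c6=2.
Step 13. [r2c6∈{5}] r2c6 is down to just 5, so r2c6=5.
Step 14. [r4c9∈{1}] nothing but 1 survives at r4c9. So r4c9=1.
Step 15. [r4c8∈{5}] r4c8 is down to just 5. So r4c8=5.
Step 16. [r7c9∈{3}] only 3 remains possible at r7c9, so r7c9=3.
Step 17. [r4c5∈{3}] nothing but 3 survives at r4c5 ⇒ r4c5=3.
Step 18. [r6c7∈{9}] r6c7 has the single candidate 9. So r6c7=9.
Step 19. [r7c1∈{5}] r7c1 has the single candidate 5. So r7c1=5.
Step 20. [r2c1∈{6}] nothing but 6 survives at r2c1, so r2c1=6.
Step 21. [r1c6∈{1}] r1c6 has the single candidate 1. So r1c6=1.
Step 22. [r6c1∈{2}] only 2 remains possible at r6c1, so r6c1=2.
Step 23. [r1c1∈{8}] r1c1 is down to just 8, so r1c1=8.
Step 24. [r7c3∈{9}] r7c3 has the single candidate 9. So r7c3=9.
Step 25. [r4c6∈{8}] r4c6 has the single candidate 8. So r4c6=8.
Step 26. [r8c5∈{9}] r8c5 is down to just 9, so r8c5=9.
Step 27. [r9c1∈{1}] nothing but 1 survives at r9c1 ⇒ r9c1=1.
Step 28. [r7c2∈{7}] only 7 remains possible at r7c2. So r7c2=7.
Step 29. [r1c5∈{7}] r1c5 is down to just 7 ⇒ r1c5=7.
Step 30. [r3c6∈{9}] r3c6 is down to just 9. So r3c6=9.
Step 31. [r9c8∈{7}] r9c8 has the single candidate 7 ⇒ r9c8=7.
Step 32. [r3c7∈{8}] r3c7 has the single candidate 8 ⇒ r3c7=8.
Step 33. [r7c7∈{6}] r7c7 is down to just 6. So r7c7=6.
Step 34. [r5c2∈{3}] r5c2's peers cover all but 3 ⇒ r5c2=3.
Step 35. [r6c9∈{4}] only 4 remains possible at r6c9, so r6c9=4.

Answer: 8 4 3 2 7 1 5 9 6 / 6 9 2 8 4 5 3 1 7 / 7 5 1 3 6 9 8 4 2 / 4 6 7 9 3 8 2 5 1 / 9 3 5 4 1 2 7 6 8 / 2 1 8 6 5 7 9 3 4 / 5 7 9 1 2 4 6 8 3 / 3 8 4 7 9 6 1 2 5 / 1 2 6 5 8 3 4 7 9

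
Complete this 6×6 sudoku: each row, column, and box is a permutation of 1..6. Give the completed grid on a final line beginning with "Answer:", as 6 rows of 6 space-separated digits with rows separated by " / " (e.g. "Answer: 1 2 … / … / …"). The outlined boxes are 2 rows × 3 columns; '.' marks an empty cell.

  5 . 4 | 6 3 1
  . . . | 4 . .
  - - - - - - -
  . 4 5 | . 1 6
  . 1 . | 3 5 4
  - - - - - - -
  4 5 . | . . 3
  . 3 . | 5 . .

Step 1. [r2c5∈{2}] r2c5 has the single candidate 2 ⇒ r2c5=2.
Step 2. [r6c6∈{2}] r6c6's peers cover all but 2. So r6c6=2.
Step 3. [r5c3∈{1,2,6}] 2 has one home in row 5: r5c3 ⇒ r5c3=2.
Step 4. [r2c3∈{1,3,6}] col 3 places 3 nowhere but r2c3. So r2c3=3.
Step 5. [r4c3∈{6}] only 6 remains possible at r4c3, so r4c3=6.
Step 6. [r6c1∈{1,6}] r6c1 is the only open cell in box 5 admitting 6 ⇒ r6c1=6.
Step 7. [r3c4∈{2}] only 2 remains possible at r3c4 ⇒ r3c4=2.
Step 8. [r2c1∈{1}] only 1 remains possible at r2c1. So r2c1=1.
Step 9. [r4c1∈{2}] nothing but 2 survives at r4c1. So r4c1=2.
Step 10. [r2c2∈{6}] only 6 remains possible at r2c2. So r2c2=6.
Step 11. [r5c5∈{6}] nothing but 6 survives at r5c5, so r5c5=6.
Step 12. [r5c4∈{1}] r5c4 has the single candidate 1. So r5c4=1.
Step 13. [r1c2∈{2}] only 2 remains possible at r1c2. So r1c2=2.
Step 14. [r3c1∈{3}] r3c1 is down to just 3 ⇒ r3c1=3.
Step 15. [r6c5∈{4}] nothing but 4 survives at r6c5, so r6c5=4.
Step 16. [r6c3∈{1}] nothing but 1 survives at r6c3, so r6c3=1.
Step 17. [r2c6∈{5}] only 5 remains possible at r2c6, so r2c6=5.

Answer: 5 2 4 6 3 1 / 1 6 3 4 2 5 / 3 4 5 2 1 6 / 2 1 6 3 5 4 / 4 5 2 1 6 3 / 6 3 1 5 4 2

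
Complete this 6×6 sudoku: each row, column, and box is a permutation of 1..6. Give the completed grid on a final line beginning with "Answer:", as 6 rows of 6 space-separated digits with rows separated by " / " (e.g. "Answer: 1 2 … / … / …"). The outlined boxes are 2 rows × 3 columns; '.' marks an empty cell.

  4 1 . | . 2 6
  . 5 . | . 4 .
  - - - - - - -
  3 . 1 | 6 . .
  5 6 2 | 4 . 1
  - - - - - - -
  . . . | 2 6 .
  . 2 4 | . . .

Step 1. [r2c6∈{3}] r2c6 has the single candidate 3, so r2c6=3.
Step 2. [r6c6∈{5}] r6c6 is down to just 5. So r6c6=5.
Step 3. [r6c5∈{1,3}] across col 5, 1 lands solely at r6c5. So r6c5=1.
Step 4. [r2c3∈{6}] r2c3 is down to just 6. So r2c3=6.
Step 5. [r5c3∈{3,5}] r5c3 is the only open cell in row 5 admitting 5 ⇒ r5c3=5.
Step 6. [r3c2∈{4}] r3c2 has the single candidate 4, so r3c2=4.
Step 7. [r4c5∈{3}] only 3 remains possible at r4c5 ⇒ r4c5=3.
Step 8. [r2c4∈{1}] nothing but 1 survives at r2c4, so r2c4=1.
Step 9. [r3c5∈{5}] r3c5 is down to just 5 ⇒ r3c5=5.
Step 10. [r5c2∈{3}] r5c2's peers cover all but 3. So r5c2=3.
Step 11. [r1c4∈{5}] only 5 remains possible at r1c4 ⇒ r1c4=5.
Step 12. [r3c6∈{2}] only 2 remains possible at r3c6. So r3c6=2.
Step 13. [r5c6∈{4}] r5c6 has the single candidate 4, so r5c6=4.
Step 14. [r1c3∈{3}] only 3 remains possible at r1c3, so r1c3=3.
Step 15. [r6c1∈{6}] only 6 remains possible at r6c1 ⇒ r6c1=6.
Step 16. [r6c4∈{3}] nothing but 3 survives at r6c4 ⇒ r6c4=3.
Step 17. [r5c1∈{1}] nothing but 1 survives at r5c1, so r5c1=1.
Step 18. [r2c1∈{2}] nothing but 2 survives at r2c1, so r2c1=2.

Answer: 4 1 3 5 2 6 / 2 5 6 1 4 3 / 3 4 1 6 5 2 / 5 6 2 4 3 1 / 1 3 5 2 6 4 / 6 2 4 3 1 5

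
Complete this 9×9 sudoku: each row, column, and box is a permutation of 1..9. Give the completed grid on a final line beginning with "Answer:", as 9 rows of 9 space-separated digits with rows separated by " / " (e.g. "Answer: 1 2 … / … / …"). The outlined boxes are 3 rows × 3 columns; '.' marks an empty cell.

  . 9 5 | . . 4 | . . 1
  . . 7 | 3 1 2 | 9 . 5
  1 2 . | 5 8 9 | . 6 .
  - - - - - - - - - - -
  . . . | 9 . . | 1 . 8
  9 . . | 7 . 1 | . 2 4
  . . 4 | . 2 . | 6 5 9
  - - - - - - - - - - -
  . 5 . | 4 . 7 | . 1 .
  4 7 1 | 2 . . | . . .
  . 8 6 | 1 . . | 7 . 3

Step 1. [r5c5∈{3,5,6}] r5c5 is the only open cell in row 5 admitting 5, so r5c5=5.
Step 2. [r8c6∈{3,5,6,8}] across box 8, 8 lands solely at r8c6. So r8c6=8.
Step 3. [r3c3∈{3}] r3c3 is down to just 3 ⇒ r3c3=3.
Step 4. [r7c1∈{2,3}] box 7 places 3 nowhere but r7c1 ⇒ r7c1=3.
Step 5. [r5c2∈{3,6}] 6 has one home in row 5: r5c2. So r5c2=6.
Step 6. [r4c2∈{3}] r4c2 has the single candidate 3, so r4c2=3.
Step 7. [r1c7∈{2,3,8}] 2 has one home in row 1: r1c7. So r1c7=2.
Step 8. [r9c5∈{9}] r9c5 is down to just 9 ⇒ r9c5=9.
Step 9. [r7c5∈{6}] only 6 remains possible at r7c5. So r7c5=6.
Step 10. [r4c3∈{2}] r4c3's peers cover all but 2. So r4c3=2.
Step 11. [r1c8∈{3,7,8}] r1c8 is the only open cell in row 1 admitting 3, so r1c8=3.
Step 12. [r1c1∈{6,8}] 8 has one home in row 1: r1c1 ⇒ r1c1=8.
Step 13. [r6c1∈{7}] r6c1 is down to just 7. So r6c1=7.
Step 14. [r2c2∈{4}] r2c2 has the single candidate 4 ⇒ r2c2=4.
Step 15. [r4c8∈{7}] nothing but 7 survives at r4c8, so r4c8=7.
Step 16. [r4c1∈{5}] only 5 remains possible at r4c1 ⇒ r4c1=5.
Step 17. [r5c3∈{8}] r5c3's peers cover all but 8, so r5c3=8.
Step 18. [r8c9∈{6}] only 6 remains possible at r8c9, so r8c9=6.
Step 19. [r8c5∈{3}] r8c5's peers cover all but 3. So r8c5=3.
Step 20. [r9c6∈{5}] only 5 remains possible at r9c6, so r9c6=5.
Step 21. [r1c5∈{7}] only 7 remains possible at r1c5. So r1c5=7.
Step 22. [r5c7∈{3}] r5c7 is down to just 3. So r5c7=3.
Step 23. [r8c7∈{5}] r8c7 has the single candidate 5, so r8c7=5.
Step 24. [r6c2∈{1}] r6c2's peers cover all but 1, so r6c2=1.
Step 25. [r1c4∈{6}] nothing but 6 survives at r1c4. So r1c4=6.
Step 26. [r7c7∈{8}] r7c7 has the single candidate 8 ⇒ r7c7=8.
Step 27. [r3c7∈{4}] only 4 remains possible at r3c7. So r3c7=4.
Step 28. [r9c8∈{4}] r9c8's peers cover all but 4, so r9c8=4.
Step 29. [r6c6∈{3}] r6c6 has the single candidate 3. So r6c6=3.
Step 30. [r3c9∈{7}] nothing but 7 survives at r3c9, so r3c9=7.
Step 31. [r7c9∈{2}] r7c9 is down to just 2 ⇒ r7c9=2.
Step 32. [r4c5∈{4}] only 4 remains possible at r4c5 ⇒ r4c5=4.
Step 33. [r9c1∈{2}] only 2 remains possible at r9c1 ⇒ r9c1=2.
Step 34. [r6c4∈{8}] r6c4 has the single candidate 8 ⇒ r6c4=8.
Step 35. [r2c8∈{8}] only 8 remains possible at r2c8 ⇒ r2c8=8.
Step 36. [r2c1∈{6}] nothing but 6 survives at r2c1. So r2c1=6.
Step 37. [r8c8∈{9}] nothing but 9 survives at r8c8, so r8c8=9.
Step 38. [r4c6∈{6}] nothing but 6 survives at r4c6, so r4c6=6.
Step 39. [r7c3∈{9}] only 9 remains possible at r7c3 ⇒ r7c3=9.

Answer: 8 9 5 6 7 4 2 3 1 / 6 4 7 3 1 2 9 8 5 / 1 2 3 5 8 9 4 6 7 / 5 3 2 9 4 6 1 7 8 / 9 6 8 7 5 1 3 2 4 / 7 1 4 8 2 3 6 5 9 / 3 5 9 4 6 7 8 1 2 / 4 7 1 2 3 8 5 9 6 / 2 8 6 1 9 5 7 4 3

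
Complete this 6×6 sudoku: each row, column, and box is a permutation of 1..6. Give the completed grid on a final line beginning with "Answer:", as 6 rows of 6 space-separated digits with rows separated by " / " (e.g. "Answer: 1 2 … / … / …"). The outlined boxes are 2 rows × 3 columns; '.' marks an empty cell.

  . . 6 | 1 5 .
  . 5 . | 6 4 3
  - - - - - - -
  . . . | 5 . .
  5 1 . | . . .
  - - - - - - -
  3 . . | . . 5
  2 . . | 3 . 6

Step 1. [r6c2∈{4}] r6c2's peers cover all but 4 ⇒ r6c2=4.
Step 2. [r2c3∈{1,2}] row 2 places 2 nowhere but r2c3, so r2c3=2.
Step 3. [r3c2∈{2,3,6}] 2 has one home in col 2: r3c2, so r3c2=2.
Step 4. [r6c5∈{1}] nothing but 1 survives at r6c5 ⇒ r6c5=1.
Step 5. [r4c5∈{2,3,6}] across row 4, 6 lands solely at r4c5 ⇒ r4c5=6.
Step 6. [r5c4∈{2,4}] r5c4 is the only open cell in row 5 admitting 4, so r5c4=4.
Step 7. [r4c3∈{3,4}] across row 4, 3 lands solely at r4c3, so r4c3=3.
Step 8. [r3c3∈{4}] r3c3 is down to just 4. So r3c3=4.
Step 9. [r1c6∈{2}] nothing but 2 survives at r1c6, so r1c6=2.
Step 10. [r6c3∈{5}] nothing but 5 survives at r6c3, so r6c3=5.
Step 11. [r5c5∈{2}] r5c5 has the single candidate 2 ⇒ r5c5=2.
Step 12. [r3c5∈{3}] only 3 remains possible at r3c5, so r3c5=3.
Step 13. [r5c3∈{1}] r5c3 has the single candidate 1. So r5c3=1.
Step 14. [r4c6∈{4}] r4c6's peers cover all but 4 ⇒ r4c6=4.
Step 15. [r4c4∈{2}] r4c4 is down to just 2, so r4c4=2.
Step 16. [r2c1∈{1}] r2c1's peers cover all but 1, so r2c1=1.
Step 17. [r1c2∈{3}] nothing but 3 survives at r1c2 ⇒ r1c2=3.
Step 18. [r1c1∈{4}] r1c1 is down to just 4, so r1c1=4.
Step 19. [r5c2∈{6}] only 6 remains possible at r5c2 ⇒ r5c2=6.
Step 20. [r3c6∈{1}] r3c6 has the single candidate 1, so r3c6=1.
Step 21. [r3c1∈{6}] only 6 remains possible at r3c1, so r3c1=6.

Answer: 4 3 6 1 5 2 / 1 5 2 6 4 3 / 6 2 4 5 3 1 / 5 1 3 2 6 4 / 3 6 1 4 2 5 / 2 4 5 3 1 6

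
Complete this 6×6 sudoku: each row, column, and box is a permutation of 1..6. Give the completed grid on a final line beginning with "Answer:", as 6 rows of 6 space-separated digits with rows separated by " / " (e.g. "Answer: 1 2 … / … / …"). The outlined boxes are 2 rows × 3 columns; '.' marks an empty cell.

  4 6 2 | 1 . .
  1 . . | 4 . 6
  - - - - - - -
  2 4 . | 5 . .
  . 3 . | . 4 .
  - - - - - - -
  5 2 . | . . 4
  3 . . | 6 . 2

Step 1. [r6c2∈{1}] nothing but 1 survives at r6c2 ⇒ r6c2=1.
Step 2. [r1c6∈{3,5}] r1c6 is the only open cell in col 6 admitting 5, so r1c6=5.
Step 3. [r4c3∈{1,5,6}] r4c3 is the only open cell in row 4 admitting 5, so r4c3=5.
Step 4. [r3c3∈{1,6}] 1 has one home in col 3: r3c3, so r3c3=1.
Step 5. [r1c5∈{3}] r1c5's peers cover all but 3. So r1c5=3.
Step 6. [r5c5∈{1}] only 1 remains possible at r5c5, so r5c5=1.
Step 7. [r5c3∈{6}] nothing but 6 survives at r5c3, so r5c3=6.
Step 8. [r2c5∈{2}] nothing but 2 survives at r2c5 ⇒ r2c5=2.
Step 9. [r3c6∈{3}] r3c6's peers cover all but 3 ⇒ r3c6=3.
Step 10. [r4c1∈{6}] r4c1's peers cover all but 6 ⇒ r4c1=6.
Step 11. [r2c2∈{5}] only 5 remains possible at r2c2. So r2c2=5.
Step 12. [r4c6∈{1}] r4c6 has the single candidate 1. So r4c6=1.
Step 13. [r6c3∈{4}] r6c3's peers cover all but 4 ⇒ r6c3=4.
Step 14. [r5c4∈{3}] r5c4's peers cover all but 3. So r5c4=3.
Step 15. [r6c5∈{5}] only 5 remains possible at r6c5, so r6c5=5.
Step 16. [r2c3∈{3}] r2c3's peers cover all but 3, so r2c3=3.
Step 17. [r3c5∈{6}] r3c5's peers cover all but 6 ⇒ r3c5=6.
Step 18. [r4c4∈{2}] nothing but 2 survives at r4c4, so r4c4=2.

Answer: 4 6 2 1 3 5 / 1 5 3 4 2 6 / 2 4 1 5 6 3 / 6 3 5 2 4 1 / 5 2 6 3 1 4 / 3 1 4 6 5 2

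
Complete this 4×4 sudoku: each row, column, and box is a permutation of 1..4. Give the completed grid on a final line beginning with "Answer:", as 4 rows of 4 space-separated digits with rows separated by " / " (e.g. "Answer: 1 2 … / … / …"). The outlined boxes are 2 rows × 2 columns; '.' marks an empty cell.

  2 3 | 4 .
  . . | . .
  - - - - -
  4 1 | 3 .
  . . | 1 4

Step 1. [r2c4∈{1,2,3}] 3 has one home in row 2: r2c4, so r2c4=3.
Step 2. [r2c3∈{2}] nothing but 2 survives at r2c3 ⇒ r2c3=2.
Step 3. [r4c1∈{3}] only 3 remains possible at r4c1, so r4c1=3.
Step 4. [r2c2∈{4}] r2c2 has the single candidate 4. So r2c2=4.
Step 5. [r1c4∈{1}] r1c4's peers cover all but 1 ⇒ r1c4=1.
Step 6. [r2c1∈{1}] nothing but 1 survives at r2c1, so r2c1=1.
Step 7. [r3c4∈{2}] only 2 remains possible at r3c4. So r3c4=2.
Step 8. [r4c2∈{2}] r4c2 has the single candidate 2, so r4c2=2.

Answer: 2 3 4 1 / 1 4 2 3 / 4 1 3 2 / 3 2 1 4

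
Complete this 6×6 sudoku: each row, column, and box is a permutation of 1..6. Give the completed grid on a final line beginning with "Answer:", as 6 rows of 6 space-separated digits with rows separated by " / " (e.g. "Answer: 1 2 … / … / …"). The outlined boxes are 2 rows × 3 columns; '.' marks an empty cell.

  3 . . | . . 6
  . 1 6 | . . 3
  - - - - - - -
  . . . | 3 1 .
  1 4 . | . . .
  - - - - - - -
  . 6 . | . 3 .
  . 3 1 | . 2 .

Step 1. [r3c6∈{2,4,5}] across row 3, 4 lands solely at r3c6, so r3c6=4.
Step 2. [r6c6∈{5}] nothing but 5 survives at r6c6 ⇒ r6c6=5.
Step 3. [r6c1∈{4}] r6c1's peers cover all but 4 ⇒ r6c1=4.
Step 4. [r1c3∈{2,4,5}] 4 has one home in col 3: r1c3, so r1c3=4.
Step 5. [r1c5∈{5}] r1c5 has the single candidate 5, so r1c5=5.
Step 6. [r3c2∈{2,5}] in col 2, 5 fits only at r3c2 ⇒ r3c2=5.
Step 7. [r3c3∈{2}] r3c3 is down to just 2. So r3c3=2.
Step 8. [r2c1∈{2,5}] 5 has one home in row 2: r2c1 ⇒ r2c1=5.
Step 9. [r2c4∈{2,4}] across row 2, 2 lands solely at r2c4, so r2c4=2.
Step 10. [r1c4∈{1}] r1c4's peers cover all but 1 ⇒ r1c4=1.
Step 11. [r6c4∈{6}] r6c4 is down to just 6 ⇒ r6c4=6.
Step 12. [r1c2∈{2}] nothing but 2 survives at r1c2, so r1c2=2.
Step 13. [r4c3∈{3}] r4c3 is down to just 3. So r4c3=3.
Step 14. [r5c6∈{1}] r5c6 is down to just 1. So r5c6=1.
Step 15. [r5c4∈{4}] r5c4 has the single candidate 4, so r5c4=4.
Step 16. [r3c1∈{6}] only 6 remains possible at r3c1 ⇒ r3c1=6.
Step 17. [r4c5∈{6}] only 6 remains possible at r4c5, so r4c5=6.
Step 18. [r5c1∈{2}] r5c1's peers cover all but 2, so r5c1=2.
Step 19. [r2c5∈{4}] r2c5 has the single candidate 4. So r2c5=4.
Step 20. [r4c6∈{2}] r4c6 is down to just 2, so r4c6=2.
Step 21. [r5c3∈{5}] nothing but 5 survives at r5c3. So r5c3=5.
Step 22. [r4c4∈{5}] r4c4 is down to just 5 ⇒ r4c4=5.

Answer: 3 2 4 1 5 6 / 5 1 6 2 4 3 / 6 5 2 3 1 4 / 1 4 3 5 6 2 / 2 6 5 4 3 1 / 4 3 1 6 2 5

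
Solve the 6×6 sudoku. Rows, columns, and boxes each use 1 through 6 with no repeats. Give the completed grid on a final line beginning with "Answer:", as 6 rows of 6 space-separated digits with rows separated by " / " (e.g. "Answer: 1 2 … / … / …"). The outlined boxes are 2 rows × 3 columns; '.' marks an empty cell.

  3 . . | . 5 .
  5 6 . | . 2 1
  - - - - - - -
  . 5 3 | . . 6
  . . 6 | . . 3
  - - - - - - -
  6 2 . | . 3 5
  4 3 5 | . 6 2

Step 1. [r5c4∈{1,4}] across row 5, 4 lands solely at r5c4 ⇒ r5c4=4.
Step 2. [r4c2∈{1,4}] in box 3, 4 fits only at r4c2 ⇒ r4c2=4.
Step 3. [r4c5∈{1}] r4c5 is down to just 1, so r4c5=1.
Step 4. [r3c4∈{2}] nothing but 2 survives at r3c4, so r3c4=2.
Step 5. [r1c3∈{1,2,4}] 2 has one home in row 1: r1c3, so r1c3=2.
Step 6. [r3c5∈{4}] nothing but 4 survives at r3c5. So r3c5=4.
Step 7. [r1c2∈{1}] only 1 remains possible at r1c2. So r1c2=1.
Step 8. [r5c3∈{1}] r5c3 has the single candidate 1 ⇒ r5c3=1.
Step 9. [r4c1∈{2}] nothing but 2 survives at r4c1. So r4c1=2.
Step 10. [r3c1∈{1}] r3c1 is down to just 1. So r3c1=1.
Step 11. [r1c4∈{6}] r1c4 is down to just 6, so r1c4=6.
Step 12. [r2c4∈{3}] r2c4 is down to just 3, so r2c4=3.
Step 13. [r4c4∈{5}] only 5 remains possible at r4c4, so r4c4=5.
Step 14. [r2c3∈{4}] nothing but 4 survives at r2c3, so r2c3=4.
Step 15. [r1c6∈{4}] r1c6 is down to just 4 ⇒ r1c6=4.
Step 16. [r6c4∈{1}] nothing but 1 survives at r6c4. So r6c4=1.

Answer: 3 1 2 6 5 4 / 5 6 4 3 2 1 / 1 5 3 2 4 6 / 2 4 6 5 1 3 / 6 2 1 4 3 5 / 4 3 5 1 6 2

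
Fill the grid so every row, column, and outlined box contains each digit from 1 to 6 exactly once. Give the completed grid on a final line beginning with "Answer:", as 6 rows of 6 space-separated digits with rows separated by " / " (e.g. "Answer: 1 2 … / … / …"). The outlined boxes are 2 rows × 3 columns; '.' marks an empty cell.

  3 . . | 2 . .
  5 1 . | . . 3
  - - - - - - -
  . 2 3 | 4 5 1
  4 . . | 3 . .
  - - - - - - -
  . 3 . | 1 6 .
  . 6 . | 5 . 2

Step 1. [r2c5∈{4}] nothing but 4 survives at r2c5 ⇒ r2c5=4.
Step 2. [r5c3∈{2,4,5}] in row 5, 5 fits only at r5c3 ⇒ r5c3=5.
Step 3. [r4c3∈{1,6}] in row 4, 1 fits only at r4c3 ⇒ r4c3=1.
Step 4. [r2c4∈{6}] r2c4 is down to just 6, so r2c4=6.
Step 5. [r1c3∈{4,6}] across row 1, 6 lands solely at r1c3. So r1c3=6.
Step 6. [r6c5∈{3}] nothing but 3 survives at r6c5 ⇒ r6c5=3.
Step 7. [r4c6∈{6}] r4c6 is down to just 6 ⇒ r4c6=6.
Step 8. [r2c3∈{2}] nothing but 2 survives at r2c3, so r2c3=2.
Step 9. [r3c1∈{6}] r3c1 has the single candidate 6, so r3c1=6.
Step 10. [r6c1∈{1}] r6c1's peers cover all but 1. So r6c1=1.
Step 11. [r1c5∈{1}] r1c5's peers cover all but 1, so r1c5=1.
Step 12. [r5c1∈{2}] nothing but 2 survives at r5c1, so r5c1=2.
Step 13. [r5c6∈{4}] r5c6 is down to just 4, so r5c6=4.
Step 14. [r4c5∈{2}] r4c5 has the single candidate 2 ⇒ r4c5=2.
Step 15. [r6c3∈{4}] r6c3 is down to just 4, so r6c3=4.
Step 16. [r4c2∈{5}] r4c2 is down to just 5 ⇒ r4c2=5.
Step 17. [r1c2∈{4}] r1c2 is down to just 4. So r1c2=4.
Step 18. [r1c6∈{5}] r1c6 has the single candidate 5. So r1c6=5.

Answer: 3 4 6 2 1 5 / 5 1 2 6 4 3 / 6 2 3 4 5 1 / 4 5 1 3 2 6 / 2 3 5 1 6 4 / 1 6 4 5 3 2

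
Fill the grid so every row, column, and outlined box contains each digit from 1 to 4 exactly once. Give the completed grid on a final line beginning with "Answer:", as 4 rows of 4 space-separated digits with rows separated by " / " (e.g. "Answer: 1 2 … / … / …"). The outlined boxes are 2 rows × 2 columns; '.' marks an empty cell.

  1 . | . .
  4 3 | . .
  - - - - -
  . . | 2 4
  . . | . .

Step 1. [r2c4∈{1,2}] r2c4 is the only open cell in row 2 admitting 2. So r2c4=2.
Step 2. [r4c4∈{1,3}] in col 4, 1 fits only at r4c4. So r4c4=1.
Step 3. [r4c1∈{2,3}] r4c1 is the only open cell in col 1 admitting 2. So r4c1=2.
Step 4. [r1c4∈{3}] r1c4 is down to just 3, so r1c4=3.
Step 5. [r3c2∈{1}] r3c2 is down to just 1, so r3c2=1.
Step 6. [r1c3∈{4}] only 4 remains possible at r1c3. So r1c3=4.
Step 7. [r2c3∈{1}] nothing but 1 survives at r2c3 ⇒ r2c3=1.
Step 8. [r1c2∈{2}] r1c2's peers cover all but 2 ⇒ r1c2=2.
Step 9. [r4c3∈{3}] r4c3 is down to just 3. So r4c3=3.
Step 10. [r3c1∈{3}] only 3 remains possible at r3c1. So r3c1=3.
Step 11. [r4c2∈{4}] only 4 remains possible at r4c2. So r4c2=4.

Answer: 1 2 4 3 / 4 3 1 2 / 3 1 2 4 / 2 4 3 1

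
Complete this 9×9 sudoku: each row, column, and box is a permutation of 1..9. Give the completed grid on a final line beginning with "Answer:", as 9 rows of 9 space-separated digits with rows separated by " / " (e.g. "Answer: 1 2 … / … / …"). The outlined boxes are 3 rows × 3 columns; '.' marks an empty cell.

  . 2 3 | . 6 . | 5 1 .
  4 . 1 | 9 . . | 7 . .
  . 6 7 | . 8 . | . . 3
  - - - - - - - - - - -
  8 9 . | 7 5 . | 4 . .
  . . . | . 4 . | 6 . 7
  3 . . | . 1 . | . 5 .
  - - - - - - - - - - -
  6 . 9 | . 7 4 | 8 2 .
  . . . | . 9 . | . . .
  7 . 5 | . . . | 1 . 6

Step 1. [r5c3∈{2}] r5c3's peers cover all but 2 ⇒ r5c3=2.
Step 2. [r8c7∈{3}] r8c7 is down to just 3. So r8c7=3.
Step 3. [r1c9∈{4,8,9}] row 1 places 8 nowhere but r1c9 ⇒ r1c9=8.
Step 4. [r2c9∈{2}] r2c9 has the single candidate 2. So r2c9=2.
Step 5. [r4c6∈{2,3,6}] r4c6 is the only open cell in row 4 admitting 2. So r4c6=2.
Step 6. [r8c9∈{4,5}] r8c9 is the only open cell in col 9 admitting 4, so r8c9=4.
Step 7. [r3c4∈{1,2,4,5}] across row 3, 2 lands solely at r3c4, so r3c4=2.
Step 8. [r5c8∈{3,8,9}] r5c8 is the only open cell in col 8 admitting 8, so r5c8=8.
Step 9. [r8c3∈{8}] only 8 remains possible at r8c3 ⇒ r8c3=8.
Step 10. [r8c2∈{1}] r8c2 is down to just 1. So r8c2=1.
Step 11. [r5c4∈{3}] only 3 remains possible at r5c4 ⇒ r5c4=3.
Step 12. [r3c7∈{9}] r3c7 is down to just 9. So r3c7=9.
Step 13. [r3c1∈{5}] r3c1 has the single candidate 5. So r3c1=5.
Step 14. [r9c2∈{3,4}] 4 has one home in row 9: r9c2 ⇒ r9c2=4.
Step 15. [r9c4∈{8}] nothing but 8 survives at r9c4 ⇒ r9c4=8.
Step 16. [r6c4∈{6}] r6c4 is down to just 6. So r6c4=6.
Step 17. [r2c5∈{3}] only 3 remains possible at r2c5 ⇒ r2c5=3.
Step 18. [r8c4∈{5}] r8c4's peers cover all but 5, so r8c4=5.
Step 19. [r6c6∈{8,9}] in row 6, 8 fits only at r6c6 ⇒ r6c6=8.
Step 20. [r3c6∈{1}] r3c6's peers cover all but 1, so r3c6=1.
Step 21. [r5c6∈{9}] nothing but 9 survives at r5c6. So r5c6=9.
Step 22. [r1c1∈{9}] r1c1 has the single candidate 9. So r1c1=9.
Step 23. [r6c3∈{4}] r6c3 has the single candidate 4. So r6c3=4.
Step 24. [r9c6∈{3}] r9c6 has the single candidate 3. So r9c6=3.
Step 25. [r8c8∈{7}] r8c8 has the single candidate 7, so r8c8=7.
Step 26. [r7c2∈{3}] r7c2's peers cover all but 3 ⇒ r7c2=3.
Step 27. [r9c8∈{9}] r9c8 has the single candidate 9, so r9c8=9.
Step 28. [r7c9∈{5}] r7c9 is down to just 5 ⇒ r7c9=5.
Step 29. [r8c6∈{6}] r8c6 is down to just 6, so r8c6=6.
Step 30. [r9c5∈{2}] nothing but 2 survives at r9c5. So r9c5=2.
Step 31. [r6c9∈{9}] r6c9 is down to just 9. So r6c9=9.
Step 32. [r2c6∈{5}] r2c6's peers cover all but 5. So r2c6=5.
Step 33. [r3c8∈{4}] nothing but 4 survives at r3c8. So r3c8=4.
Step 34. [r8c1∈{2}] r8c1 is down to just 2, so r8c1=2.
Step 35. [r2c2∈{8}] r2c2's peers cover all but 8, so r2c2=8.
Step 36. [r6c7∈{2}] only 2 remains possible at r6c7. So r6c7=2.
Step 37. [r1c4∈{4}] only 4 remains possible at r1c4. So r1c4=4.
Step 38. [r2c8∈{6}] r2c8 is down to just 6. So r2c8=6.
Step 39. [r5c1∈{1}] r5c1 is down to just 1 ⇒ r5c1=1.
Step 40. [r4c9∈{1}] r4c9 is down to just 1, so r4c9=1.
Step 41. [r4c3∈{6}] only 6 remains possible at r4c3, so r4c3=6.
Step 42. [r5c2∈{5}] r5c2's peers cover all but 5, so r5c2=5.
Step 43. [r4c8∈{3}] r4c8 has the single candidate 3, so r4c8=3.
Step 44. [r6c2∈{7}] r6c2 is down to just 7 ⇒ r6c2=7.
Step 45. [r7c4∈{1}] r7c4 has the single candidate 1, so r7c4=1.
Step 46. [r1c6∈{7}] nothing but 7 survives at r1c6. So r1c6=7.

Answer: 9 2 3 4 6 7 5 1 8 / 4 8 1 9 3 5 7 6 2 / 5 6 7 2 8 1 9 4 3 / 8 9 6 7 5 2 4 3 1 / 1 5 2 3 4 9 6 8 7 / 3 7 4 6 1 8 2 5 9 / 6 3 9 1 7 4 8 2 5 / 2 1 8 5 9 6 3 7 4 / 7 4 5 8 2 3 1 9 6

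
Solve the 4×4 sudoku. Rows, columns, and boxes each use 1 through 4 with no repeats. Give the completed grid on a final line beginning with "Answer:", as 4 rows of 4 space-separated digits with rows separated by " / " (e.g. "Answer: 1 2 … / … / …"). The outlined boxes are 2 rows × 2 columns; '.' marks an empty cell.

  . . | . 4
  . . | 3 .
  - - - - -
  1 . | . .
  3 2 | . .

Step 1. [r4c4∈{1}] r4c4 is down to just 1. So r4c4=1.
Step 2. [r2c4∈{2}] r2c4 has the single candidate 2, so r2c4=2.
Step 3. [r2c2∈{1,4}] row 2 places 1 nowhere but r2c2, so r2c2=1.
Step 4. [r3c2∈{4}] r3c2 has the single candidate 4 ⇒ r3c2=4.
Step 5. [r1c2∈{3}] r1c2 is down to just 3. So r1c2=3.
Step 6. [r2c1∈{4}] r2c1's peers cover all but 4. So r2c1=4.
Step 7. [r4c3∈{4}] r4c3 has the single candidate 4, so r4c3=4.
Step 8. [r1c3∈{1}] r1c3's peers cover all but 1, so r1c3=1.
Step 9. [r1c1∈{2}] only 2 remains possible at r1c1, so r1c1=2.
Step 10. [r3c3∈{2}] r3c3 is down to just 2, so r3c3=2.
Step 11. [r3c4∈{3}] r3c4 has the single candidate 3. So r3c4=3.

Answer: 2 3 1 4 / 4 1 3 2 / 1 4 2 3 / 3 2 4 1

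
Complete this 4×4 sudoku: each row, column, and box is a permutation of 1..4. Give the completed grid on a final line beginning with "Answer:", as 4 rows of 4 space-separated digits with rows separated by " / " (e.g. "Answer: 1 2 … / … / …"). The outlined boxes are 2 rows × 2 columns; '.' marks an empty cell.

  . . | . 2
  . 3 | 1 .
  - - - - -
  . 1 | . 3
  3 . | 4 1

Step 1. [r3c1∈{2,4}] 4 has one home in row 3: r3c1. So r3c1=4.
Step 2. [r2c4∈{4}] r2c4 has the single candidate 4. So r2c4=4.
Step 3. [r1c3∈{3}] only 3 remains possible at r1c3. So r1c3=3.
Step 4. [r2c1∈{2}] r2c1 has the single candidate 2, so r2c1=2.
Step 5. [r3c3∈{2}] r3c3 has the single candidate 2 ⇒ r3c3=2.
Step 6. [r1c2∈{4}] r1c2's peers cover all but 4. So r1c2=4.
Step 7. [r4c2∈{2}] only 2 remains possible at r4c2 ⇒ r4c2=2.
Step 8. [r1c1∈{1}] r1c1 is down to just 1, so r1c1=1.

Answer: 1 4 3 2 / 2 3 1 4 / 4 1 2 3 / 3 2 4 1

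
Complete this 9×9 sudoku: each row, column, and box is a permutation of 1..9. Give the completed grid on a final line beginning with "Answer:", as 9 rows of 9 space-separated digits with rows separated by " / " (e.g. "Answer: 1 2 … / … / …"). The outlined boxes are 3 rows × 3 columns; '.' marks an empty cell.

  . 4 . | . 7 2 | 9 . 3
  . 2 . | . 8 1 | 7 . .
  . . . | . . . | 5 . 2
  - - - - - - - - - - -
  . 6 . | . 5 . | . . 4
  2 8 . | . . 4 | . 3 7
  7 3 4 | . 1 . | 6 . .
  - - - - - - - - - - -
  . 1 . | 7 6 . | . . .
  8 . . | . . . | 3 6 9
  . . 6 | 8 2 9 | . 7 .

Step 1. [r3c5∈{3,4,9}] in col 5, 3 fits only at r3c5. So r3c5=3.
Step 2. [r9c2∈{5}] r9c2 has the single candidate 5 ⇒ r9c2=5.
Step 3. [r3c2∈{7,9}] across col 2, 9 lands solely at r3c2. So r3c2=9.
Step 4. [r2c4∈{4,5,6,9}] in row 2, 9 fits only at r2c4. So r2c4=9.
Step 5. [r5c7∈{1}] r5c7 has the single candidate 1. So r5c7=1.
Step 6. [r1c4∈{5,6}] 5 has one home in box 2: r1c4, so r1c4=5.
Step 7. [r7c6∈{3,5}] across box 8, 3 lands solely at r7c6. So r7c6=3.
Step 8. [r6c8∈{2,5,8,9}] across row 6, 9 lands solely at r6c8 ⇒ r6c8=9.
Step 9. [r7c8∈{2,4,5,8}] across col 8, 5 lands solely at r7c8, so r7c8=5.
Step 10. [r7c7∈{2,4,8}] box 9 places 2 nowhere but r7c7. So r7c7=2.
Step 11. [r2c1∈{3,5,6}] across col 1, 5 lands solely at r2c1, so r2c1=5.
Step 12. [r4c7∈{8}] nothing but 8 survives at r4c7. So r4c7=8.
Step 13. [r3c4∈{4,6}] across box 2, 4 lands solely at r3c4 ⇒ r3c4=4.
Step 14. [r3c3∈{1,7,8}] row 3 places 7 nowhere but r3c3, so r3c3=7.
Step 15. [r7c3∈{9}] r7c3 is down to just 9 ⇒ r7c3=9.
Step 16. [r1c3∈{1,8}] col 3 places 8 nowhere but r1c3 ⇒ r1c3=8.
Step 17. [r1c8∈{1}] r1c8 is down to just 1 ⇒ r1c8=1.
Step 18. [r3c1∈{1,6}] in row 3, 1 fits only at r3c1 ⇒ r3c1=1.
Step 19. [r9c1∈{3,4}] across row 9, 3 lands solely at r9c1 ⇒ r9c1=3.
Step 20. [r6c4∈{2}] r6c4's peers cover all but 2 ⇒ r6c4=2.
Step 21. [r5c4∈{6}] r5c4 has the single candidate 6, so r5c4=6.
Step 22. [r2c3∈{3}] r2c3's peers cover all but 3. So r2c3=3.
Step 23. [r4c1∈{9}] r4c1 is down to just 9, so r4c1=9.
Step 24. [r2c9∈{6}] r2c9 has the single candidate 6 ⇒ r2c9=6.
Step 25. [r2c8∈{4}] nothing but 4 survives at r2c8, so r2c8=4.
Step 26. [r1c1∈{6}] r1c1's peers cover all but 6 ⇒ r1c1=6.
Step 27. [r3c8∈{8}] r3c8 is down to just 8. So r3c8=8.
Step 28. [r6c9∈{5}] r6c9's peers cover all but 5, so r6c9=5.
Step 29. [r5c3∈{5}] only 5 remains possible at r5c3 ⇒ r5c3=5.
Step 30. [r8c4∈{1}] nothing but 1 survives at r8c4 ⇒ r8c4=1.
Step 31. [r8c2∈{7}] r8c2 has the single candidate 7 ⇒ r8c2=7.
Step 32. [r9c9∈{1}] only 1 remains possible at r9c9. So r9c9=1.
Step 33. [r4c4∈{3}] nothing but 3 survives at r4c4 ⇒ r4c4=3.
Step 34. [r4c6∈{7}] only 7 remains possible at r4c6 ⇒ r4c6=7.
Step 35. [r5c5∈{9}] nothing but 9 survives at r5c5. So r5c5=9.
Step 36. [r8c3∈{2}] r8c3 has the single candidate 2, so r8c3=2.
Step 37. [r8c6∈{5}] r8c6 is down to just 5. So r8c6=5.
Step 38. [r6c6∈{8}] r6c6 has the single candidate 8 ⇒ r6c6=8.
Step 39. [r4c8∈{2}] nothing but 2 survives at r4c8 ⇒ r4c8=2.
Step 40. [r7c1∈{4}] r7c1 is down to just 4. So r7c1=4.
Step 41. [r7c9∈{8}] nothing but 8 survives at r7c9 ⇒ r7c9=8.
Step 42. [r3c6∈{6}] only 6 remains possible at r3c6 ⇒ r3c6=6.
Step 43. [r9c7∈{4}] nothing but 4 survives at r9c7 ⇒ r9c7=4.
Step 44. [r4c3∈{1}] only 1 remains possible at r4c3, so r4c3=1.
Step 45. [r8c5∈{4}] r8c5 has the single candidate 4 ⇒ r8c5=4.

Answer: 6 4 8 5 7 2 9 1 3 / 5 2 3 9 8 1 7 4 6 / 1 9 7 4 3 6 5 8 2 / 9 6 1 3 5 7 8 2 4 / 2 8 5 6 9 4 1 3 7 / 7 3 4 2 1 8 6 9 5 / 4 1 9 7 6 3 2 5 8 / 8 7 2 1 4 5 3 6 9 / 3 5 6 8 2 9 4 7 1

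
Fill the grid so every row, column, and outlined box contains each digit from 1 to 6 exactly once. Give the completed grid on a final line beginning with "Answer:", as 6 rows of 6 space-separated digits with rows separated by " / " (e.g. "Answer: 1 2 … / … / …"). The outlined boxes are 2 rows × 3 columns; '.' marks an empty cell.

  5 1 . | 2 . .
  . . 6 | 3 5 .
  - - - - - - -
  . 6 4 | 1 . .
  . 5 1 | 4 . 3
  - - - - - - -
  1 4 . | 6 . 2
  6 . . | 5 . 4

Step 1. [r6c2∈{2,3}] col 2 places 3 nowhere but r6c2. So r6c2=3.
Step 2. [r4c1∈{2}] r4c1 is down to just 2 ⇒ r4c1=2.
Step 3. [r1c6∈{6}] only 6 remains possible at r1c6, so r1c6=6.
Step 4. [r1c3∈{3}] r1c3 has the single candidate 3 ⇒ r1c3=3.
Step 5. [r4c5∈{6}] r4c5 is down to just 6. So r4c5=6.
Step 6. [r5c3∈{5}] only 5 remains possible at r5c3, so r5c3=5.
Step 7. [r3c5∈{2}] nothing but 2 survives at r3c5. So r3c5=2.
Step 8. [r6c3∈{2}] nothing but 2 survives at r6c3, so r6c3=2.
Step 9. [r2c1∈{4}] r2c1 has the single candidate 4. So r2c1=4.
Step 10. [r2c6∈{1}] r2c6 is down to just 1. So r2c6=1.
Step 11. [r1c5∈{4}] r1c5 has the single candidate 4. So r1c5=4.
Step 12. [r3c1∈{3}] r3c1 is down to just 3, so r3c1=3.
Step 13. [r5c5∈{3}] r5c5 has the single candidate 3, so r5c5=3.
Step 14. [r2c2∈{2}] r2c2 has the single candidate 2 ⇒ r2c2=2.
Step 15. [r3c6∈{5}] r3c6 has the single candidate 5. So r3c6=5.
Step 16. [r6c5∈{1}] only 1 remains possible at r6c5 ⇒ r6c5=1.

Answer: 5 1 3 2 4 6 / 4 2 6 3 5 1 / 3 6 4 1 2 5 / 2 5 1 4 6 3 / 1 4 5 6 3 2 / 6 3 2 5 1 4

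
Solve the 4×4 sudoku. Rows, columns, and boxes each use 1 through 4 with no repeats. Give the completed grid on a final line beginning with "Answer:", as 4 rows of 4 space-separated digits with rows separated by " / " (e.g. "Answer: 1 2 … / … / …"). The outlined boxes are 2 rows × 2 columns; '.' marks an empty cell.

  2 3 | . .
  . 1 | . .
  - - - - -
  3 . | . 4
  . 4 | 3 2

Step 1. [r1c3∈{1,4}] 4 has one home in row 1: r1c3 ⇒ r1c3=4.
Step 2. [r3c3∈{1}] only 1 remains possible at r3c3, so r3c3=1.
Step 3. [r2c4∈{3}] r2c4 is down to just 3 ⇒ r2c4=3.
Step 4. [r3c2∈{2}] r3c2 has the single candidate 2, so r3c2=2.
Step 5. [r2c3∈{2}] only 2 remains possible at r2c3. So r2c3=2.
Step 6. [r4c1∈{1}] nothing but 1 survives at r4c1, so r4c1=1.
Step 7. [r1c4∈{1}] r1c4 has the single candidate 1 ⇒ r1c4=1.
Step 8. [r2c1∈{4}] r2c1 has the single candidate 4. So r2c1=4.

Answer: 2 3 4 1 / 4 1 2 3 / 3 2 1 4 / 1 4 3 2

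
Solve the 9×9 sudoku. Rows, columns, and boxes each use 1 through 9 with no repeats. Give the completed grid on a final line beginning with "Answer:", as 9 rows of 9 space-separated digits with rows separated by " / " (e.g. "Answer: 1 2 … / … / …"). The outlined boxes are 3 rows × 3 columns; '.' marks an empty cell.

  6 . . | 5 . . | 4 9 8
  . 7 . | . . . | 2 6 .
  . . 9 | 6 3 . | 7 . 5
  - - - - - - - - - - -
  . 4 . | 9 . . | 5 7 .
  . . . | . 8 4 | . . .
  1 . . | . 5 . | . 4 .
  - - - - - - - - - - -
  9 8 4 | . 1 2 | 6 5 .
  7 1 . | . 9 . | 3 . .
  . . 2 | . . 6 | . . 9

Step 1. [r5c8∈{1,2,3}] in col 8, 3 fits only at r5c8, so r5c8=3.
Step 2. [r8c3∈{5,6}] r8c3 is the only open cell in row 8 admitting 6. So r8c3=6.
Step 3. [r3c2∈{2}] r3c2's peers cover all but 2 ⇒ r3c2=2.
Step 4. [r1c2∈{3}] r1c2's peers cover all but 3. So r1c2=3.
Step 5. [r7c4∈{3,7}] in row 7, 3 fits only at r7c4 ⇒ r7c4=3.
Step 6. [r2c5∈{4}] r2c5 has the single candidate 4 ⇒ r2c5=4.
Step 7. [r6c7∈{8,9}] 8 has one home in box 6: r6c7. So r6c7=8.
Step 8. [r9c4∈{4,7,8}] in row 9, 4 fits only at r9c4, so r9c4=4.
Step 9. [r3c8∈{1}] nothing but 1 survives at r3c8. So r3c8=1.
Step 10. [r3c6∈{8}] r3c6 has the single candidate 8. So r3c6=8.
Step 11. [r2c4∈{1}] nothing but 1 survives at r2c4. So r2c4=1.
Step 12. [r8c8∈{2,8}] 2 has one home in col 8: r8c8, so r8c8=2.
Step 13. [r5c7∈{1,9}] across col 7, 9 lands solely at r5c7 ⇒ r5c7=9.
Step 14. [r5c9∈{1,2,6}] r5c9 is the only open cell in row 5 admitting 1. So r5c9=1.
Step 15. [r4c5∈{2,6}] across col 5, 6 lands solely at r4c5. So r4c5=6.
Step 16. [r1c6∈{7}] r1c6 has the single candidate 7. So r1c6=7.
Step 17. [r5c2∈{5,6}] across row 5, 6 lands solely at r5c2, so r5c2=6.
Step 18. [r9c1∈{3,5}] r9c1 is the only open cell in row 9 admitting 3, so r9c1=3.
Step 19. [r6c6∈{3}] only 3 remains possible at r6c6 ⇒ r6c6=3.
Step 20. [r6c3∈{7}] only 7 remains possible at r6c3, so r6c3=7.
Step 21. [r5c3∈{5}] r5c3 is down to just 5, so r5c3=5.
Step 22. [r2c3∈{8}] nothing but 8 survives at r2c3. So r2c3=8.
Step 23. [r6c4∈{2}] r6c4 has the single candidate 2 ⇒ r6c4=2.
Step 24. [r4c9∈{2}] r4c9 has the single candidate 2. So r4c9=2.
Step 25. [r8c9∈{4}] r8c9 has the single candidate 4 ⇒ r8c9=4.
Step 26. [r4c6∈{1}] r4c6 is down to just 1. So r4c6=1.
Step 27. [r4c1∈{8}] r4c1's peers cover all but 8, so r4c1=8.
Step 28. [r6c9∈{6}] nothing but 6 survives at r6c9 ⇒ r6c9=6.
Step 29. [r5c1∈{2}] r5c1 has the single candidate 2. So r5c1=2.
Step 30. [r6c2∈{9}] r6c2's peers cover all but 9. So r6c2=9.
Step 31. [r1c3∈{1}] r1c3 is down to just 1 ⇒ r1c3=1.
Step 32. [r2c9∈{3}] nothing but 3 survives at r2c9 ⇒ r2c9=3.
Step 33. [r5c4∈{7}] nothing but 7 survives at r5c4, so r5c4=7.
Step 34. [r3c1∈{4}] r3c1 has the single candidate 4. So r3c1=4.
Step 35. [r8c6∈{5}] r8c6 has the single candidate 5. So r8c6=5.
Step 36. [r2c6∈{9}] nothing but 9 survives at r2c6 ⇒ r2c6=9.
Step 37. [r4c3∈{3}] r4c3 has the single candidate 3 ⇒ r4c3=3.
Step 38. [r9c2∈{5}] r9c2's peers cover all but 5 ⇒ r9c2=5.
Step 39. [r9c7∈{1}] nothing but 1 survives at r9c7 ⇒ r9c7=1.
Step 40. [r8c4∈{8}] r8c4 has the single candidate 8, so r8c4=8.
Step 41. [r1c5∈{2}] only 2 remains possible at r1c5 ⇒ r1c5=2.
Step 42. [r2c1∈{5}] nothing but 5 survives at r2c1 ⇒ r2c1=5.
Step 43. [r9c8∈{8}] r9c8 is down to just 8 ⇒ r9c8=8.
Step 44. [r7c9∈{7}] r7c9 is down to just 7. So r7c9=7.
Step 45. [r9c5∈{7}] r9c5's peers cover all but 7 ⇒ r9c5=7.

Answer: 6 3 1 5 2 7 4 9 8 / 5 7 8 1 4 9 2 6 3 / 4 2 9 6 3 8 7 1 5 / 8 4 3 9 6 1 5 7 2 / 2 6 5 7 8 4 9 3 1 / 1 9 7 2 5 3 8 4 6 / 9 8 4 3 1 2 6 5 7 / 7 1 6 8 9 5 3 2 4 / 3 5 2 4 7 6 1 8 9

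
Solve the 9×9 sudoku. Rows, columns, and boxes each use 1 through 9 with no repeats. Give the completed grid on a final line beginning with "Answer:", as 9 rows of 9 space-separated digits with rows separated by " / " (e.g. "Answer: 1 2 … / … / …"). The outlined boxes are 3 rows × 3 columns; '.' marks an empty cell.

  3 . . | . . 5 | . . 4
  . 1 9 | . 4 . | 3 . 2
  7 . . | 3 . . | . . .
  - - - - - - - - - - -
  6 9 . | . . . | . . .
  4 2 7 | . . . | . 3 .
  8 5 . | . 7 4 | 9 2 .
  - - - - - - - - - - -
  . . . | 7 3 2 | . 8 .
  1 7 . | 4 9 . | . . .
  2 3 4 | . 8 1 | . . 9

Step 1. [r8c6∈{6}] r8c6 has the single candidate 6. So r8c6=6.
Step 2. [r8c8∈{5}] only 5 remains possible at r8c8, so r8c8=5.
Step 3. [r7c2∈{6}] nothing but 6 survives at r7c2, so r7c2=6.
Step 4. [r1c2∈{8}] r1c2 has the single candidate 8, so r1c2=8.
Step 5. [r7c9∈{1}] only 1 remains possible at r7c9, so r7c9=1.
Step 6. [r4c9∈{5,7,8}] in col 9, 7 fits only at r4c9, so r4c9=7.
Step 7. [r6c9∈{6}] r6c9 is down to just 6. So r6c9=6.
Step 8. [r6c4∈{1}] r6c4's peers cover all but 1. So r6c4=1.
Step 9. [r5c7∈{1,5,8}] row 5 places 1 nowhere but r5c7, so r5c7=1.
Step 10. [r2c1∈{5}] r2c1's peers cover all but 5. So r2c1=5.
Step 11. [r2c6∈{7,8}] across col 6, 7 lands solely at r2c6, so r2c6=7.
Step 12. [r2c8∈{6}] only 6 remains possible at r2c8 ⇒ r2c8=6.
Step 13. [r2c4∈{8}] r2c4's peers cover all but 8, so r2c4=8.
Step 14. [r3c6∈{9}] r3c6 has the single candidate 9, so r3c6=9.
Step 15. [r5c6∈{8}] r5c6's peers cover all but 8. So r5c6=8.
Step 16. [r5c9∈{5}] r5c9 has the single candidate 5 ⇒ r5c9=5.
Step 17. [r5c5∈{6}] only 6 remains possible at r5c5. So r5c5=6.
Step 18. [r9c8∈{7}] r9c8 is down to just 7 ⇒ r9c8=7.
Step 19. [r3c3∈{2,6}] 6 has one home in row 3: r3c3 ⇒ r3c3=6.
Step 20. [r3c5∈{1,2}] 2 has one home in row 3: r3c5. So r3c5=2.
Step 21. [r4c7∈{4,8}] 8 has one home in row 4: r4c7, so r4c7=8.
Step 22. [r4c4∈{2,5}] row 4 places 2 nowhere but r4c4 ⇒ r4c4=2.
Step 23. [r4c6∈{3}] nothing but 3 survives at r4c6. So r4c6=3.
Step 24. [r1c5∈{1}] r1c5's peers cover all but 1, so r1c5=1.
Step 25. [r4c5∈{5}] nothing but 5 survives at r4c5 ⇒ r4c5=5.
Step 26. [r3c8∈{1}] only 1 remains possible at r3c8. So r3c8=1.
Step 27. [r9c4∈{5}] nothing but 5 survives at r9c4 ⇒ r9c4=5.
Step 28. [r4c8∈{4}] only 4 remains possible at r4c8 ⇒ r4c8=4.
Step 29. [r5c4∈{9}] r5c4 has the single candidate 9 ⇒ r5c4=9.
Step 30. [r1c3∈{2}] nothing but 2 survives at r1c3 ⇒ r1c3=2.
Step 31. [r6c3∈{3}] r6c3 is down to just 3. So r6c3=3.
Step 32. [r3c7∈{5}] r3c7 has the single candidate 5, so r3c7=5.
Step 33. [r8c9∈{3}] r8c9 has the single candidate 3. So r8c9=3.
Step 34. [r1c4∈{6}] only 6 remains possible at r1c4 ⇒ r1c4=6.
Step 35. [r4c3∈{1}] r4c3 is down to just 1 ⇒ r4c3=1.
Step 36. [r8c3∈{8}] r8c3 has the single candidate 8, so r8c3=8.
Step 37. [r7c1∈{9}] nothing but 9 survives at r7c1 ⇒ r7c1=9.
Step 38. [r3c2∈{4}] r3c2 is down to just 4, so r3c2=4.
Step 39. [r3c9∈{8}] r3c9 is down to just 8 ⇒ r3c9=8.
Step 40. [r1c7∈{7}] r1c7 is down to just 7, so r1c7=7.
Step 41. [r1c8∈{9}] r1c8 is down to just 9 ⇒ r1c8=9.
Step 42. [r9c7∈{6}] nothing but 6 survives at r9c7, so r9c7=6.
Step 43. [r7c3∈{5}] nothing but 5 survives at r7c3 ⇒ r7c3=5.
Step 44. [r8c7∈{2}] only 2 remains possible at r8c7. So r8c7=2.
Step 45. [r7c7∈{4}] nothing but 4 survives at r7c7. So r7c7=4.

Answer: 3 8 2 6 1 5 7 9 4 / 5 1 9 8 4 7 3 6 2 / 7 4 6 3 2 9 5 1 8 / 6 9 1 2 5 3 8 4 7 / 4 2 7 9 6 8 1 3 5 / 8 5 3 1 7 4 9 2 6 / 9 6 5 7 3 2 4 8 1 / 1 7 8 4 9 6 2 5 3 / 2 3 4 5 8 1 6 7 9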